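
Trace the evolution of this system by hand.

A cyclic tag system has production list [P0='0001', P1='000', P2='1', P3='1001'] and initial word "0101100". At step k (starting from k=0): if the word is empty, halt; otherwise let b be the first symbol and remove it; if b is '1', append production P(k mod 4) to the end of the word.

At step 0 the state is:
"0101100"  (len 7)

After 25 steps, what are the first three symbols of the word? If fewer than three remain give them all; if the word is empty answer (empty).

[0] "0101100"  (len 7)
[1] "101100"  (len 6)
[2] "01100000"  (len 8)
[3] "1100000"  (len 7)
[4] "1000001001"  (len 10)
[5] "0000010010001"  (len 13)
[6] "000010010001"  (len 12)
[7] "00010010001"  (len 11)
[8] "0010010001"  (len 10)
[9] "010010001"  (len 9)
[10] "10010001"  (len 8)
[11] "00100011"  (len 8)
[12] "0100011"  (len 7)
[13] "100011"  (len 6)
[14] "00011000"  (len 8)
[15] "0011000"  (len 7)
[16] "011000"  (len 6)
[17] "11000"  (len 5)
[18] "1000000"  (len 7)
[19] "0000001"  (len 7)
[20] "000001"  (len 6)
[21] "00001"  (len 5)
[22] "0001"  (len 4)
[23] "001"  (len 3)
[24] "01"  (len 2)
[25] "1"  (len 1)

1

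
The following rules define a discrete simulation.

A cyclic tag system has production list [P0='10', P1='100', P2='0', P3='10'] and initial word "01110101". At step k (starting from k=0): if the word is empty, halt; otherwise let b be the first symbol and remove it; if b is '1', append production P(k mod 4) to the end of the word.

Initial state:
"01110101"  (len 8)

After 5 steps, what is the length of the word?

9

[0] "01110101"  (len 8)
[1] "1110101"  (len 7)
[2] "110101100"  (len 9)
[3] "101011000"  (len 9)
[4] "0101100010"  (len 10)
[5] "101100010"  (len 9)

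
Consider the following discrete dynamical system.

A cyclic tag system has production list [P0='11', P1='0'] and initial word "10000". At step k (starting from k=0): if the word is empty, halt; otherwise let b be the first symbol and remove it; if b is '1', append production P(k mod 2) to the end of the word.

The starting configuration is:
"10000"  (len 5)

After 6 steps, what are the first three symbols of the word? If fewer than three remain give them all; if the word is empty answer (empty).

t=0: "10000"  (len 5)
t=1: "000011"  (len 6)
t=2: "00011"  (len 5)
t=3: "0011"  (len 4)
t=4: "011"  (len 3)
t=5: "11"  (len 2)
t=6: "10"  (len 2)

10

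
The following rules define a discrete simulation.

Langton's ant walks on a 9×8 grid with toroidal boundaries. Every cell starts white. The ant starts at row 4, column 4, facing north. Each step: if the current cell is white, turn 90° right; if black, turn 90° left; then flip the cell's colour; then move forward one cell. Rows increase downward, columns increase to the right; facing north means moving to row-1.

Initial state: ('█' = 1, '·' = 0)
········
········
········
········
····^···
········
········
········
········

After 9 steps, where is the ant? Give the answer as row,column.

4,3

t=0: ········
········
········
········
····^···
········
········
········
········
t=1: ········
········
········
········
····█>··
········
········
········
········
t=2: ········
········
········
········
····██··
·····v··
········
········
········
t=3: ········
········
········
········
····██··
····<█··
········
········
········
t=4: ········
········
········
········
····^█··
····██··
········
········
········
t=5: ········
········
········
········
···<·█··
····██··
········
········
········
t=6: ········
········
········
···^····
···█·█··
····██··
········
········
········
t=7: ········
········
········
···█>···
···█·█··
····██··
········
········
········
t=8: ········
········
········
···██···
···█v█··
····██··
········
········
········
t=9: ········
········
········
···██···
···<██··
····██··
········
········
········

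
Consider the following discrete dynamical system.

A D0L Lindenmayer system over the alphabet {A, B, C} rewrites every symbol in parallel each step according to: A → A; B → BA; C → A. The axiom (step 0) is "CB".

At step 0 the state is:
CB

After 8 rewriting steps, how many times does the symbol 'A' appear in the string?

0) CB
1) ABA
2) ABAA
3) ABAAA
4) ABAAAA
5) ABAAAAA
6) ABAAAAAA
7) ABAAAAAAA
8) ABAAAAAAAA

9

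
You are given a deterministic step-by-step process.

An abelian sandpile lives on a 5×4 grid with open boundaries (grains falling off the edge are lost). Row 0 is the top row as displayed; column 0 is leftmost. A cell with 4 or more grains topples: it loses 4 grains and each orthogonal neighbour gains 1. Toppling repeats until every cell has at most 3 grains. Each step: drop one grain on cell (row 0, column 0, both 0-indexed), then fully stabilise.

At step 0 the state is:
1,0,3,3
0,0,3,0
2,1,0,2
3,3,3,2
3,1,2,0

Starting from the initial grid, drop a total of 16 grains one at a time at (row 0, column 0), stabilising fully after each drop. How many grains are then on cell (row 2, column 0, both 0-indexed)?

0) 1,0,3,3
0,0,3,0
2,1,0,2
3,3,3,2
3,1,2,0
1) 2,0,3,3
0,0,3,0
2,1,0,2
3,3,3,2
3,1,2,0
2) 3,0,3,3
0,0,3,0
2,1,0,2
3,3,3,2
3,1,2,0
3) 0,1,3,3
1,0,3,0
2,1,0,2
3,3,3,2
3,1,2,0
4) 1,1,3,3
1,0,3,0
2,1,0,2
3,3,3,2
3,1,2,0
5) 2,1,3,3
1,0,3,0
2,1,0,2
3,3,3,2
3,1,2,0
6) 3,1,3,3
1,0,3,0
2,1,0,2
3,3,3,2
3,1,2,0
7) 0,2,3,3
2,0,3,0
2,1,0,2
3,3,3,2
3,1,2,0
8) 1,2,3,3
2,0,3,0
2,1,0,2
3,3,3,2
3,1,2,0
9) 2,2,3,3
2,0,3,0
2,1,0,2
3,3,3,2
3,1,2,0
10) 3,2,3,3
2,0,3,0
2,1,0,2
3,3,3,2
3,1,2,0
11) 0,3,3,3
3,0,3,0
2,1,0,2
3,3,3,2
3,1,2,0
12) 1,3,3,3
3,0,3,0
2,1,0,2
3,3,3,2
3,1,2,0
13) 2,3,3,3
3,0,3,0
2,1,0,2
3,3,3,2
3,1,2,0
14) 3,3,3,3
3,0,3,0
2,1,0,2
3,3,3,2
3,1,2,0
15) 2,1,2,0
0,3,0,2
3,1,1,2
3,3,3,2
3,1,2,0
16) 3,1,2,0
0,3,0,2
3,1,1,2
3,3,3,2
3,1,2,0

3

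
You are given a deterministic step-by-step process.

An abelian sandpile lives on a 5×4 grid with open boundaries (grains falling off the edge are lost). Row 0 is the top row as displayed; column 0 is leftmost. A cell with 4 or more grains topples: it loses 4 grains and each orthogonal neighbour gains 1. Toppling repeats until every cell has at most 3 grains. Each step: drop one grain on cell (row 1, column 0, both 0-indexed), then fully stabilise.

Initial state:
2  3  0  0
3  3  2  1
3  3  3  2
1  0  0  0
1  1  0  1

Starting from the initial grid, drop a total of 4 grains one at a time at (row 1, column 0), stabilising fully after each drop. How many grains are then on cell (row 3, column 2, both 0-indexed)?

gen 0: 2  3  0  0
3  3  2  1
3  3  3  2
1  0  0  0
1  1  0  1
gen 1: 0  1  2  0
3  3  0  2
1  2  1  3
2  1  1  0
1  1  0  1
gen 2: 1  2  2  0
1  0  1  2
2  3  1  3
2  1  1  0
1  1  0  1
gen 3: 1  2  2  0
2  0  1  2
2  3  1  3
2  1  1  0
1  1  0  1
gen 4: 1  2  2  0
3  0  1  2
2  3  1  3
2  1  1  0
1  1  0  1

1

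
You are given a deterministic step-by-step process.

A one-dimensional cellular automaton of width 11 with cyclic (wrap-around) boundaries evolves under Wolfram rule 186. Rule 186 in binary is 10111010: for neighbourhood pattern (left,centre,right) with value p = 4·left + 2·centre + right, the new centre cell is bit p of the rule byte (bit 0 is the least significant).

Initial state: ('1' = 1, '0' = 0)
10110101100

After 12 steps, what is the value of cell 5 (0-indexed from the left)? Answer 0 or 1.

0

gen 0: 10110101100
gen 1: 01101011011
gen 2: 11010110110
gen 3: 10101101101
gen 4: 01011011011
gen 5: 10110110110
gen 6: 01101101101
gen 7: 11011011010
gen 8: 10110110101
gen 9: 01101101011
gen 10: 11011010110
gen 11: 10110101101
gen 12: 01101011011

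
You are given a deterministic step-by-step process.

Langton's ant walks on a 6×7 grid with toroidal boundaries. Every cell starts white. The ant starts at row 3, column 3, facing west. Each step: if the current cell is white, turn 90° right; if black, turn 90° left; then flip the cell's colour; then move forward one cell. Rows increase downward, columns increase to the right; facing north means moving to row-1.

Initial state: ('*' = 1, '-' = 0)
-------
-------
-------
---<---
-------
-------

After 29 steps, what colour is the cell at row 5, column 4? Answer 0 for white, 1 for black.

1

step 0: -------
-------
-------
---<---
-------
-------
step 1: -------
-------
---^---
---*---
-------
-------
step 2: -------
-------
---*>--
---*---
-------
-------
step 3: -------
-------
---**--
---*v--
-------
-------
step 4: -------
-------
---**--
---<*--
-------
-------
step 5: -------
-------
---**--
----*--
---v---
-------
step 6: -------
-------
---**--
----*--
--<*---
-------
step 7: -------
-------
---**--
--^-*--
--**---
-------
step 8: -------
-------
---**--
--*>*--
--**---
-------
step 9: -------
-------
---**--
--***--
--*v---
-------
step 10: -------
-------
---**--
--***--
--*->--
-------
step 11: -------
-------
---**--
--***--
--*-*--
----v--
step 12: -------
-------
---**--
--***--
--*-*--
---<*--
step 13: -------
-------
---**--
--***--
--*^*--
---**--
step 14: -------
-------
---**--
--***--
--**>--
---**--
step 15: -------
-------
---**--
--**^--
--**---
---**--
step 16: -------
-------
---**--
--*<---
--**---
---**--
step 17: -------
-------
---**--
--*----
--*v---
---**--
step 18: -------
-------
---**--
--*----
--*->--
---**--
step 19: -------
-------
---**--
--*----
--*-*--
---*v--
step 20: -------
-------
---**--
--*----
--*-*--
---*->-
step 21: -----v-
-------
---**--
--*----
--*-*--
---*-*-
step 22: ----<*-
-------
---**--
--*----
--*-*--
---*-*-
step 23: ----**-
-------
---**--
--*----
--*-*--
---*^*-
step 24: ----**-
-------
---**--
--*----
--*-*--
---**>-
step 25: ----**-
-------
---**--
--*----
--*-*^-
---**--
step 26: ----**-
-------
---**--
--*----
--*-**>
---**--
step 27: ----**-
-------
---**--
--*----
--*-***
---**-v
step 28: ----**-
-------
---**--
--*----
--*-***
---**<*
step 29: ----**-
-------
---**--
--*----
--*-*^*
---****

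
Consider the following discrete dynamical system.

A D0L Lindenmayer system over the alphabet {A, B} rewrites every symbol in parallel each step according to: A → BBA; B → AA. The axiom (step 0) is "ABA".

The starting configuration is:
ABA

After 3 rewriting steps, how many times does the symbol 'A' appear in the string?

k=0  ABA
k=1  BBAAABBA
k=2  AAAABBABBABBAAAAABBA
k=3  BBABBABBABBAAAAABBAAAAABBAAAAABBABBABBABBABBAAAAABBA

28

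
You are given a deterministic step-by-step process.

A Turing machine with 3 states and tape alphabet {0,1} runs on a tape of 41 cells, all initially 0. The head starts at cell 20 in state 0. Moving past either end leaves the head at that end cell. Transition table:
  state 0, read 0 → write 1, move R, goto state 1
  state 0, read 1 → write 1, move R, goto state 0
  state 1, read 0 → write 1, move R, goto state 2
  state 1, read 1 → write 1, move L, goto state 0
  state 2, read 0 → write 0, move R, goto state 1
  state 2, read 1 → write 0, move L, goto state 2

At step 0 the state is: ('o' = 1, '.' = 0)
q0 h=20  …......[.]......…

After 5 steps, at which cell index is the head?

25

0) q0 h=20  …......[.]......…
1) q1 h=21  ….....o[.]......…
2) q2 h=22  …....oo[.]......…
3) q1 h=23  …...oo.[.]......…
4) q2 h=24  …..oo.o[.]......…
5) q1 h=25  ….oo.o.[.]......…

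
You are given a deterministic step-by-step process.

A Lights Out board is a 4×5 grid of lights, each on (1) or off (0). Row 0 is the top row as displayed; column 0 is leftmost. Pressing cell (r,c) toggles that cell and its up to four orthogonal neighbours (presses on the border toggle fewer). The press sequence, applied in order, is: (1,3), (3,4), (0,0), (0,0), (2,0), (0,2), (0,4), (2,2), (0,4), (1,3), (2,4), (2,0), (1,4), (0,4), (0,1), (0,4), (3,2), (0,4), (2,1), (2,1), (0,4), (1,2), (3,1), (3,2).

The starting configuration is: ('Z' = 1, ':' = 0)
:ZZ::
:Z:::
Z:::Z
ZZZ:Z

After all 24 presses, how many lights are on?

10

[0] :ZZ::
:Z:::
Z:::Z
ZZZ:Z
[1] :ZZZ:
:ZZZZ
Z::ZZ
ZZZ:Z
[2] :ZZZ:
:ZZZZ
Z::Z:
ZZZZ:
[3] Z:ZZ:
ZZZZZ
Z::Z:
ZZZZ:
[4] :ZZZ:
:ZZZZ
Z::Z:
ZZZZ:
[5] :ZZZ:
ZZZZZ
:Z:Z:
:ZZZ:
[6] :::::
ZZ:ZZ
:Z:Z:
:ZZZ:
[7] :::ZZ
ZZ:Z:
:Z:Z:
:ZZZ:
[8] :::ZZ
ZZZZ:
::Z::
:Z:Z:
[9] :::::
ZZZZZ
::Z::
:Z:Z:
[10] :::Z:
ZZ:::
::ZZ:
:Z:Z:
[11] :::Z:
ZZ::Z
::Z:Z
:Z:ZZ
[12] :::Z:
:Z::Z
ZZZ:Z
ZZ:ZZ
[13] :::ZZ
:Z:Z:
ZZZ::
ZZ:ZZ
[14] :::::
:Z:ZZ
ZZZ::
ZZ:ZZ
[15] ZZZ::
:::ZZ
ZZZ::
ZZ:ZZ
[16] ZZZZZ
:::Z:
ZZZ::
ZZ:ZZ
[17] ZZZZZ
:::Z:
ZZ:::
Z:Z:Z
[18] ZZZ::
:::ZZ
ZZ:::
Z:Z:Z
[19] ZZZ::
:Z:ZZ
::Z::
ZZZ:Z
[20] ZZZ::
:::ZZ
ZZ:::
Z:Z:Z
[21] ZZZZZ
:::Z:
ZZ:::
Z:Z:Z
[22] ZZ:ZZ
:ZZ::
ZZZ::
Z:Z:Z
[23] ZZ:ZZ
:ZZ::
Z:Z::
:Z::Z
[24] ZZ:ZZ
:ZZ::
Z::::
::ZZZ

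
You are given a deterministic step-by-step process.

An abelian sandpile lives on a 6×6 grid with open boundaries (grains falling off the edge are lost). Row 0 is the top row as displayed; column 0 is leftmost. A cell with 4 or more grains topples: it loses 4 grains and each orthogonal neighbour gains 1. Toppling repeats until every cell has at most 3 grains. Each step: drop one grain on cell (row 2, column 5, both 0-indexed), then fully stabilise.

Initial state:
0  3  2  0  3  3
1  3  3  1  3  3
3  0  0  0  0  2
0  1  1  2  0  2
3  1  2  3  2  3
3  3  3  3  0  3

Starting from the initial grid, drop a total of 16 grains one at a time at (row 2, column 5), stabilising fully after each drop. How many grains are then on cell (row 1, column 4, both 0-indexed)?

gen 0: 0  3  2  0  3  3
1  3  3  1  3  3
3  0  0  0  0  2
0  1  1  2  0  2
3  1  2  3  2  3
3  3  3  3  0  3
gen 1: 0  3  2  0  3  3
1  3  3  1  3  3
3  0  0  0  0  3
0  1  1  2  0  2
3  1  2  3  2  3
3  3  3  3  0  3
gen 2: 0  3  2  1  1  1
1  3  3  2  1  2
3  0  0  0  2  1
0  1  1  2  0  3
3  1  2  3  2  3
3  3  3  3  0  3
gen 3: 0  3  2  1  1  1
1  3  3  2  1  2
3  0  0  0  2  2
0  1  1  2  0  3
3  1  2  3  2  3
3  3  3  3  0  3
gen 4: 0  3  2  1  1  1
1  3  3  2  1  2
3  0  0  0  2  3
0  1  1  2  0  3
3  1  2  3  2  3
3  3  3  3  0  3
gen 5: 0  3  2  1  1  1
1  3  3  2  1  3
3  0  0  0  3  1
0  1  1  2  1  1
3  1  2  3  3  1
3  3  3  3  1  0
gen 6: 0  3  2  1  1  1
1  3  3  2  1  3
3  0  0  0  3  2
0  1  1  2  1  1
3  1  2  3  3  1
3  3  3  3  1  0
gen 7: 0  3  2  1  1  1
1  3  3  2  1  3
3  0  0  0  3  3
0  1  1  2  1  1
3  1  2  3  3  1
3  3  3  3  1  0
gen 8: 0  3  2  1  1  2
1  3  3  2  3  0
3  0  0  1  0  2
0  1  1  2  2  2
3  1  2  3  3  1
3  3  3  3  1  0
gen 9: 0  3  2  1  1  2
1  3  3  2  3  0
3  0  0  1  0  3
0  1  1  2  2  2
3  1  2  3  3  1
3  3  3  3  1  0
gen 10: 0  3  2  1  1  2
1  3  3  2  3  1
3  0  0  1  1  0
0  1  1  2  2  3
3  1  2  3  3  1
3  3  3  3  1  0
gen 11: 0  3  2  1  1  2
1  3  3  2  3  1
3  0  0  1  1  1
0  1  1  2  2  3
3  1  2  3  3  1
3  3  3  3  1  0
gen 12: 0  3  2  1  1  2
1  3  3  2  3  1
3  0  0  1  1  2
0  1  1  2  2  3
3  1  2  3  3  1
3  3  3  3  1  0
gen 13: 0  3  2  1  1  2
1  3  3  2  3  1
3  0  0  1  1  3
0  1  1  2  2  3
3  1  2  3  3  1
3  3  3  3  1  0
gen 14: 0  3  2  1  1  2
1  3  3  2  3  2
3  0  0  1  2  1
0  1  1  2  3  0
3  1  2  3  3  2
3  3  3  3  1  0
gen 15: 0  3  2  1  1  2
1  3  3  2  3  2
3  0  0  1  2  2
0  1  1  2  3  0
3  1  2  3  3  2
3  3  3  3  1  0
gen 16: 0  3  2  1  1  2
1  3  3  2  3  2
3  0  0  1  2  3
0  1  1  2  3  0
3  1  2  3  3  2
3  3  3  3  1  0

3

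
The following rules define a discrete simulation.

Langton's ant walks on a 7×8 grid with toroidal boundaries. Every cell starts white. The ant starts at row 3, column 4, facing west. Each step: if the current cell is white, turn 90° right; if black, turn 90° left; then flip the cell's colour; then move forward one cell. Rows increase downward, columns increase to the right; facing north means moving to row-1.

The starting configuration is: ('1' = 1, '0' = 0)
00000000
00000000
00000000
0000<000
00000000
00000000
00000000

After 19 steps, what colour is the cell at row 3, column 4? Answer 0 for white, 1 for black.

0

k=0  00000000
00000000
00000000
0000<000
00000000
00000000
00000000
k=1  00000000
00000000
0000^000
00001000
00000000
00000000
00000000
k=2  00000000
00000000
00001>00
00001000
00000000
00000000
00000000
k=3  00000000
00000000
00001100
00001v00
00000000
00000000
00000000
k=4  00000000
00000000
00001100
0000<100
00000000
00000000
00000000
k=5  00000000
00000000
00001100
00000100
0000v000
00000000
00000000
k=6  00000000
00000000
00001100
00000100
000<1000
00000000
00000000
k=7  00000000
00000000
00001100
000^0100
00011000
00000000
00000000
k=8  00000000
00000000
00001100
0001>100
00011000
00000000
00000000
k=9  00000000
00000000
00001100
00011100
0001v000
00000000
00000000
k=10  00000000
00000000
00001100
00011100
00010>00
00000000
00000000
k=11  00000000
00000000
00001100
00011100
00010100
00000v00
00000000
k=12  00000000
00000000
00001100
00011100
00010100
0000<100
00000000
k=13  00000000
00000000
00001100
00011100
0001^100
00001100
00000000
k=14  00000000
00000000
00001100
00011100
00011>00
00001100
00000000
k=15  00000000
00000000
00001100
00011^00
00011000
00001100
00000000
k=16  00000000
00000000
00001100
0001<000
00011000
00001100
00000000
k=17  00000000
00000000
00001100
00010000
0001v000
00001100
00000000
k=18  00000000
00000000
00001100
00010000
00010>00
00001100
00000000
k=19  00000000
00000000
00001100
00010000
00010100
00001v00
00000000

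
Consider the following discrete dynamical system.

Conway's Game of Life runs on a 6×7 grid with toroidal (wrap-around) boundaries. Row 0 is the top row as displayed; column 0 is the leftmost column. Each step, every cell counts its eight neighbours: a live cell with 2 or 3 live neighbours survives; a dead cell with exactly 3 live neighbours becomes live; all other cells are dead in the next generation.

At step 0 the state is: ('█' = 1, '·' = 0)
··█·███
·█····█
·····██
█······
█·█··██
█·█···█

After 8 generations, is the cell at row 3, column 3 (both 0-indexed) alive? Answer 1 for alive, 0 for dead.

1

t=0: ··█·███
·█····█
·····██
█······
█·█··██
█·█···█
t=1: ··██···
····█··
·····██
██·····
·····█·
··█·█··
t=2: ··█·█··
···███·
█····██
█····█·
·█·····
··█·█··
t=3: ··█····
···█···
█······
██···█·
·█·····
·██····
t=4: ·███···
·······
██····█
██····█
·······
·██····
t=5: ·█·█···
·······
·█····█
·█····█
··█····
·█·█···
t=6: ·······
█·█····
·······
·██····
███····
·█·█···
t=7: ·██····
·······
··█····
█·█····
█··█···
██·····
t=8: ███····
·██····
·█·····
··██···
█·█···█
█······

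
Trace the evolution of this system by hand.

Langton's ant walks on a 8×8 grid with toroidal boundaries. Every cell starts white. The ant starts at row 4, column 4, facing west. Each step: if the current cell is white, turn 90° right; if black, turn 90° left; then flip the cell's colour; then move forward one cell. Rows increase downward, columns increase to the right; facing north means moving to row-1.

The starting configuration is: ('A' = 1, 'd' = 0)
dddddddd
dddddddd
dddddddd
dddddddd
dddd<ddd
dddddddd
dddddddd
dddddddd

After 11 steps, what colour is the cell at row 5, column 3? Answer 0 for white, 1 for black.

0) dddddddd
dddddddd
dddddddd
dddddddd
dddd<ddd
dddddddd
dddddddd
dddddddd
1) dddddddd
dddddddd
dddddddd
dddd^ddd
ddddAddd
dddddddd
dddddddd
dddddddd
2) dddddddd
dddddddd
dddddddd
ddddA>dd
ddddAddd
dddddddd
dddddddd
dddddddd
3) dddddddd
dddddddd
dddddddd
ddddAAdd
ddddAvdd
dddddddd
dddddddd
dddddddd
4) dddddddd
dddddddd
dddddddd
ddddAAdd
dddd<Add
dddddddd
dddddddd
dddddddd
5) dddddddd
dddddddd
dddddddd
ddddAAdd
dddddAdd
ddddvddd
dddddddd
dddddddd
6) dddddddd
dddddddd
dddddddd
ddddAAdd
dddddAdd
ddd<Addd
dddddddd
dddddddd
7) dddddddd
dddddddd
dddddddd
ddddAAdd
ddd^dAdd
dddAAddd
dddddddd
dddddddd
8) dddddddd
dddddddd
dddddddd
ddddAAdd
dddA>Add
dddAAddd
dddddddd
dddddddd
9) dddddddd
dddddddd
dddddddd
ddddAAdd
dddAAAdd
dddAvddd
dddddddd
dddddddd
10) dddddddd
dddddddd
dddddddd
ddddAAdd
dddAAAdd
dddAd>dd
dddddddd
dddddddd
11) dddddddd
dddddddd
dddddddd
ddddAAdd
dddAAAdd
dddAdAdd
dddddvdd
dddddddd

1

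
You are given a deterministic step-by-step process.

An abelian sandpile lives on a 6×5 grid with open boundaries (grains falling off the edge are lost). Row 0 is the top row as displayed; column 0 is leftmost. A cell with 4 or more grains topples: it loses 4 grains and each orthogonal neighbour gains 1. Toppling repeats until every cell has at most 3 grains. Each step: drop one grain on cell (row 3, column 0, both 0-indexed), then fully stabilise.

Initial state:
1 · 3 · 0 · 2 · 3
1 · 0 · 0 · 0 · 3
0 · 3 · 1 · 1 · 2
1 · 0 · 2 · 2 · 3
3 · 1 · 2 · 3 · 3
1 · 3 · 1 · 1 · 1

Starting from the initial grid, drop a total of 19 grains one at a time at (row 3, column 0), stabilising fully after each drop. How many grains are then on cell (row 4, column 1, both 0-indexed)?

3

0) 1 · 3 · 0 · 2 · 3
1 · 0 · 0 · 0 · 3
0 · 3 · 1 · 1 · 2
1 · 0 · 2 · 2 · 3
3 · 1 · 2 · 3 · 3
1 · 3 · 1 · 1 · 1
1) 1 · 3 · 0 · 2 · 3
1 · 0 · 0 · 0 · 3
0 · 3 · 1 · 1 · 2
2 · 0 · 2 · 2 · 3
3 · 1 · 2 · 3 · 3
1 · 3 · 1 · 1 · 1
2) 1 · 3 · 0 · 2 · 3
1 · 0 · 0 · 0 · 3
0 · 3 · 1 · 1 · 2
3 · 0 · 2 · 2 · 3
3 · 1 · 2 · 3 · 3
1 · 3 · 1 · 1 · 1
3) 1 · 3 · 0 · 2 · 3
1 · 0 · 0 · 0 · 3
1 · 3 · 1 · 1 · 2
1 · 1 · 2 · 2 · 3
0 · 2 · 2 · 3 · 3
2 · 3 · 1 · 1 · 1
4) 1 · 3 · 0 · 2 · 3
1 · 0 · 0 · 0 · 3
1 · 3 · 1 · 1 · 2
2 · 1 · 2 · 2 · 3
0 · 2 · 2 · 3 · 3
2 · 3 · 1 · 1 · 1
5) 1 · 3 · 0 · 2 · 3
1 · 0 · 0 · 0 · 3
1 · 3 · 1 · 1 · 2
3 · 1 · 2 · 2 · 3
0 · 2 · 2 · 3 · 3
2 · 3 · 1 · 1 · 1
6) 1 · 3 · 0 · 2 · 3
1 · 0 · 0 · 0 · 3
2 · 3 · 1 · 1 · 2
0 · 2 · 2 · 2 · 3
1 · 2 · 2 · 3 · 3
2 · 3 · 1 · 1 · 1
7) 1 · 3 · 0 · 2 · 3
1 · 0 · 0 · 0 · 3
2 · 3 · 1 · 1 · 2
1 · 2 · 2 · 2 · 3
1 · 2 · 2 · 3 · 3
2 · 3 · 1 · 1 · 1
8) 1 · 3 · 0 · 2 · 3
1 · 0 · 0 · 0 · 3
2 · 3 · 1 · 1 · 2
2 · 2 · 2 · 2 · 3
1 · 2 · 2 · 3 · 3
2 · 3 · 1 · 1 · 1
9) 1 · 3 · 0 · 2 · 3
1 · 0 · 0 · 0 · 3
2 · 3 · 1 · 1 · 2
3 · 2 · 2 · 2 · 3
1 · 2 · 2 · 3 · 3
2 · 3 · 1 · 1 · 1
10) 1 · 3 · 0 · 2 · 3
1 · 0 · 0 · 0 · 3
3 · 3 · 1 · 1 · 2
0 · 3 · 2 · 2 · 3
2 · 2 · 2 · 3 · 3
2 · 3 · 1 · 1 · 1
11) 1 · 3 · 0 · 2 · 3
1 · 0 · 0 · 0 · 3
3 · 3 · 1 · 1 · 2
1 · 3 · 2 · 2 · 3
2 · 2 · 2 · 3 · 3
2 · 3 · 1 · 1 · 1
12) 1 · 3 · 0 · 2 · 3
1 · 0 · 0 · 0 · 3
3 · 3 · 1 · 1 · 2
2 · 3 · 2 · 2 · 3
2 · 2 · 2 · 3 · 3
2 · 3 · 1 · 1 · 1
13) 1 · 3 · 0 · 2 · 3
1 · 0 · 0 · 0 · 3
3 · 3 · 1 · 1 · 2
3 · 3 · 2 · 2 · 3
2 · 2 · 2 · 3 · 3
2 · 3 · 1 · 1 · 1
14) 1 · 3 · 0 · 2 · 3
2 · 1 · 0 · 0 · 3
1 · 1 · 2 · 1 · 2
2 · 1 · 3 · 2 · 3
3 · 3 · 2 · 3 · 3
2 · 3 · 1 · 1 · 1
15) 1 · 3 · 0 · 2 · 3
2 · 1 · 0 · 0 · 3
1 · 1 · 2 · 1 · 2
3 · 1 · 3 · 2 · 3
3 · 3 · 2 · 3 · 3
2 · 3 · 1 · 1 · 1
16) 1 · 3 · 0 · 2 · 3
2 · 1 · 0 · 0 · 3
2 · 1 · 2 · 1 · 2
1 · 3 · 3 · 2 · 3
2 · 1 · 3 · 3 · 3
0 · 1 · 2 · 1 · 1
17) 1 · 3 · 0 · 2 · 3
2 · 1 · 0 · 0 · 3
2 · 1 · 2 · 1 · 2
2 · 3 · 3 · 2 · 3
2 · 1 · 3 · 3 · 3
0 · 1 · 2 · 1 · 1
18) 1 · 3 · 0 · 2 · 3
2 · 1 · 0 · 0 · 3
2 · 1 · 2 · 1 · 2
3 · 3 · 3 · 2 · 3
2 · 1 · 3 · 3 · 3
0 · 1 · 2 · 1 · 1
19) 1 · 3 · 0 · 2 · 3
2 · 1 · 0 · 0 · 3
3 · 2 · 3 · 2 · 3
1 · 1 · 2 · 1 · 1
3 · 3 · 1 · 2 · 1
0 · 1 · 3 · 2 · 2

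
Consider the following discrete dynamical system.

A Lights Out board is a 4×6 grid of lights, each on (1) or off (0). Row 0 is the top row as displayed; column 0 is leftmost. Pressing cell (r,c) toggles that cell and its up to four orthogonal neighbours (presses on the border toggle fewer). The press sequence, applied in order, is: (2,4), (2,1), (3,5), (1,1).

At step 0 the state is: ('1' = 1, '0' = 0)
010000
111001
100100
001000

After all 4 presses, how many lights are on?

8

gen 0: 010000
111001
100100
001000
gen 1: 010000
111011
100011
001010
gen 2: 010000
101011
011011
011010
gen 3: 010000
101011
011010
011001
gen 4: 000000
010011
001010
011001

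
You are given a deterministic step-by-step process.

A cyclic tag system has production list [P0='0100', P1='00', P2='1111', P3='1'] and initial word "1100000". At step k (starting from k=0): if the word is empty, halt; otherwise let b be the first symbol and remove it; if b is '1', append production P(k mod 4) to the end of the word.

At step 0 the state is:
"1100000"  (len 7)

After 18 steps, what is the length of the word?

5

t=0: "1100000"  (len 7)
t=1: "1000000100"  (len 10)
t=2: "00000010000"  (len 11)
t=3: "0000010000"  (len 10)
t=4: "000010000"  (len 9)
t=5: "00010000"  (len 8)
t=6: "0010000"  (len 7)
t=7: "010000"  (len 6)
t=8: "10000"  (len 5)
t=9: "00000100"  (len 8)
t=10: "0000100"  (len 7)
t=11: "000100"  (len 6)
t=12: "00100"  (len 5)
t=13: "0100"  (len 4)
t=14: "100"  (len 3)
t=15: "001111"  (len 6)
t=16: "01111"  (len 5)
t=17: "1111"  (len 4)
t=18: "11100"  (len 5)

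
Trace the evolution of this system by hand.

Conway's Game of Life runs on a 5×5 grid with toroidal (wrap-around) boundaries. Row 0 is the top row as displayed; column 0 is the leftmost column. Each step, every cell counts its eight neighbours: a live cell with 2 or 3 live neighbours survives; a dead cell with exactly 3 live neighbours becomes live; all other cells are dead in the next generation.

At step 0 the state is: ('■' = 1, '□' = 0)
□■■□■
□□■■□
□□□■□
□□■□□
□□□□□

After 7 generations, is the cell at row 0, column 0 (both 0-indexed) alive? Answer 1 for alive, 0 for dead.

k=0  □■■□■
□□■■□
□□□■□
□□■□□
□□□□□
k=1  □■■□□
□■□□■
□□□■□
□□□□□
□■■■□
k=2  □□□□□
■■□■□
□□□□□
□□□■□
□■□■□
k=3  ■■□□■
□□□□□
□□■□■
□□■□□
□□■□□
k=4  ■■□□□
□■□■■
□□□■□
□■■□□
■□■■□
k=5  □□□□□
□■□■■
■■□■■
□■□□■
■□□■■
k=6  □□■□□
□■□■□
□■□□□
□■□□□
■□□■■
k=7  ■■■□□
□■□□□
■■□□□
□■■□■
■■■■■

1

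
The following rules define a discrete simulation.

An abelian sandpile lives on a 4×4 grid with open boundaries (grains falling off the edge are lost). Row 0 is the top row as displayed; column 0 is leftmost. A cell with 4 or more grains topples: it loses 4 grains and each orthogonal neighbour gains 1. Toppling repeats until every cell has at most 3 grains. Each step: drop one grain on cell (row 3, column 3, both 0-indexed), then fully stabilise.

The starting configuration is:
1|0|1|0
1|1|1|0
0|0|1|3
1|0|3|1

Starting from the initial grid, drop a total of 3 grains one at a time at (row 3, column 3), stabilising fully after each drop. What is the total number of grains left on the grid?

13

0) 1|0|1|0
1|1|1|0
0|0|1|3
1|0|3|1
1) 1|0|1|0
1|1|1|0
0|0|1|3
1|0|3|2
2) 1|0|1|0
1|1|1|0
0|0|1|3
1|0|3|3
3) 1|0|1|0
1|1|1|1
0|0|3|0
1|1|0|2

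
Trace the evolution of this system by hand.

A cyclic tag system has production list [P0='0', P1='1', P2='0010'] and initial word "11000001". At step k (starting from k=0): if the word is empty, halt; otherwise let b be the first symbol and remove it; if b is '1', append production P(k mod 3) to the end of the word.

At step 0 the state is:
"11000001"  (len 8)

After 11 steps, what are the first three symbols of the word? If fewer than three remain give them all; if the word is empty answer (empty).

01

step 0: "11000001"  (len 8)
step 1: "10000010"  (len 8)
step 2: "00000101"  (len 8)
step 3: "0000101"  (len 7)
step 4: "000101"  (len 6)
step 5: "00101"  (len 5)
step 6: "0101"  (len 4)
step 7: "101"  (len 3)
step 8: "011"  (len 3)
step 9: "11"  (len 2)
step 10: "10"  (len 2)
step 11: "01"  (len 2)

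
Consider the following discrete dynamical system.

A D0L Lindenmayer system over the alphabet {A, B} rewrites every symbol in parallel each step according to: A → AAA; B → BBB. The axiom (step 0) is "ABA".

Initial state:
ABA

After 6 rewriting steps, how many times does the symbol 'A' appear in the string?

1458

step 0: ABA
step 1: AAABBBAAA
step 2: AAAAAAAAABBBBBBBBBAAAAAAAAA
step 3: AAAAAAAAAAAAAAAAAAAAAAAAAAABBBBBBBBBBBBBBBBBBBBBBBBBBBAAAAAAAAAAAAAAAAAAAAAAAAAAA
step 4: AAAAAAAAAAAAAAAAAAAAAAAAAAAAAAAAAAAAAAAAAAAAAAAAAAAAAAAAAA…AAAAAAAAAAAAAAAAAAAAAAAAAAAAAAAAAAAAAAAAAAAAAAAAAAAAAAAAAA  (len 243)
step 5: AAAAAAAAAAAAAAAAAAAAAAAAAAAAAAAAAAAAAAAAAAAAAAAAAAAAAAAAAA…AAAAAAAAAAAAAAAAAAAAAAAAAAAAAAAAAAAAAAAAAAAAAAAAAAAAAAAAAA  (len 729)
step 6: AAAAAAAAAAAAAAAAAAAAAAAAAAAAAAAAAAAAAAAAAAAAAAAAAAAAAAAAAA…AAAAAAAAAAAAAAAAAAAAAAAAAAAAAAAAAAAAAAAAAAAAAAAAAAAAAAAAAA  (len 2187)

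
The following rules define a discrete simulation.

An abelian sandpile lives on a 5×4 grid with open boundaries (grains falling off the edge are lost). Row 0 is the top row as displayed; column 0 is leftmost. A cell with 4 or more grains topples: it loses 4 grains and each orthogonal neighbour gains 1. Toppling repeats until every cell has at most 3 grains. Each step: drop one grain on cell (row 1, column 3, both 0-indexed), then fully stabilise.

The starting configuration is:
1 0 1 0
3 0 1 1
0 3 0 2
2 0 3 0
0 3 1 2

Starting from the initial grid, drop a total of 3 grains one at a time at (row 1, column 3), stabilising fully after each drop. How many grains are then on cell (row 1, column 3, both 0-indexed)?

k=0  1 0 1 0
3 0 1 1
0 3 0 2
2 0 3 0
0 3 1 2
k=1  1 0 1 0
3 0 1 2
0 3 0 2
2 0 3 0
0 3 1 2
k=2  1 0 1 0
3 0 1 3
0 3 0 2
2 0 3 0
0 3 1 2
k=3  1 0 1 1
3 0 2 0
0 3 0 3
2 0 3 0
0 3 1 2

0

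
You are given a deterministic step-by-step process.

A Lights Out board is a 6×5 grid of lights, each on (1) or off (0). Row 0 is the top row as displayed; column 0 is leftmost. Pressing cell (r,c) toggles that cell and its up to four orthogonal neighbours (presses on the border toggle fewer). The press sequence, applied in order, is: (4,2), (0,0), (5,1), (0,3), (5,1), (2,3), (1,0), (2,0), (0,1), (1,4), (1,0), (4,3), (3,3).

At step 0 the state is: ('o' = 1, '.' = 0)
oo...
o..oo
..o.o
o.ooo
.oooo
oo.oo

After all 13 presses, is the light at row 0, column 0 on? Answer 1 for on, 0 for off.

1

gen 0: oo...
o..oo
..o.o
o.ooo
.oooo
oo.oo
gen 1: oo...
o..oo
..o.o
o..oo
....o
ooooo
gen 2: .....
...oo
..o.o
o..oo
....o
ooooo
gen 3: .....
...oo
..o.o
o..oo
.o..o
...oo
gen 4: ..ooo
....o
..o.o
o..oo
.o..o
...oo
gen 5: ..ooo
....o
..o.o
o..oo
....o
ooooo
gen 6: ..ooo
...oo
...o.
o...o
....o
ooooo
gen 7: o.ooo
oo.oo
o..o.
o...o
....o
ooooo
gen 8: o.ooo
.o.oo
.o.o.
....o
....o
ooooo
gen 9: .o.oo
...oo
.o.o.
....o
....o
ooooo
gen 10: .o.o.
.....
.o.oo
....o
....o
ooooo
gen 11: oo.o.
oo...
oo.oo
....o
....o
ooooo
gen 12: oo.o.
oo...
oo.oo
...oo
..oo.
ooo.o
gen 13: oo.o.
oo...
oo..o
..o..
..o..
ooo.o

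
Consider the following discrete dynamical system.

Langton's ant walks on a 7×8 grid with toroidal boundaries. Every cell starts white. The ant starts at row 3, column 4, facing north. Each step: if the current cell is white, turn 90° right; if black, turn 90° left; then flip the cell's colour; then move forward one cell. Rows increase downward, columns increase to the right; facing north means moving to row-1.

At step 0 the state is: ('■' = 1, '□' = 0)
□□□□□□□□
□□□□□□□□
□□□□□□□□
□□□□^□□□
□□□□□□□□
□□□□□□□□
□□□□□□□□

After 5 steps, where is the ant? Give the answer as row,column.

k=0  □□□□□□□□
□□□□□□□□
□□□□□□□□
□□□□^□□□
□□□□□□□□
□□□□□□□□
□□□□□□□□
k=1  □□□□□□□□
□□□□□□□□
□□□□□□□□
□□□□■>□□
□□□□□□□□
□□□□□□□□
□□□□□□□□
k=2  □□□□□□□□
□□□□□□□□
□□□□□□□□
□□□□■■□□
□□□□□v□□
□□□□□□□□
□□□□□□□□
k=3  □□□□□□□□
□□□□□□□□
□□□□□□□□
□□□□■■□□
□□□□<■□□
□□□□□□□□
□□□□□□□□
k=4  □□□□□□□□
□□□□□□□□
□□□□□□□□
□□□□^■□□
□□□□■■□□
□□□□□□□□
□□□□□□□□
k=5  □□□□□□□□
□□□□□□□□
□□□□□□□□
□□□<□■□□
□□□□■■□□
□□□□□□□□
□□□□□□□□

3,3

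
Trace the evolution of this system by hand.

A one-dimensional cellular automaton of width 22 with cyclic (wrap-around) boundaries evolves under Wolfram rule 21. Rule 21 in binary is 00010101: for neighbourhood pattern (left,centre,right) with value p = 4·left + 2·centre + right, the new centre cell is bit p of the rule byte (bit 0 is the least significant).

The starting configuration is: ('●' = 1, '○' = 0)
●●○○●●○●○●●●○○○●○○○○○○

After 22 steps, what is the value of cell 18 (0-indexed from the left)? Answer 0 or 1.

1

gen 0: ●●○○●●○●○●●●○○○●○○○○○○
gen 1: ○○●○○○○●○○○○●●○●●●●●●○
gen 2: ●○●●●●○●●●●○○○○○○○○○○●
gen 3: ○○○○○○○○○○○●●●●●●●●●○○
gen 4: ●●●●●●●●●●○○○○○○○○○○●●
gen 5: ○○○○○○○○○○●●●●●●●●●○○○
gen 6: ●●●●●●●●●○○○○○○○○○○●●●
gen 7: ○○○○○○○○○●●●●●●●●●○○○○
gen 8: ●●●●●●●●○○○○○○○○○○●●●●
gen 9: ○○○○○○○○●●●●●●●●●○○○○○
gen 10: ●●●●●●●○○○○○○○○○○●●●●●
gen 11: ○○○○○○○●●●●●●●●●○○○○○○
gen 12: ●●●●●●○○○○○○○○○○●●●●●●
gen 13: ○○○○○○●●●●●●●●●○○○○○○○
gen 14: ●●●●●○○○○○○○○○○●●●●●●●
gen 15: ○○○○○●●●●●●●●●○○○○○○○○
gen 16: ●●●●○○○○○○○○○○●●●●●●●●
gen 17: ○○○○●●●●●●●●●○○○○○○○○○
gen 18: ●●●○○○○○○○○○○●●●●●●●●●
gen 19: ○○○●●●●●●●●●○○○○○○○○○○
gen 20: ●●○○○○○○○○○○●●●●●●●●●●
gen 21: ○○●●●●●●●●●○○○○○○○○○○○
gen 22: ●○○○○○○○○○○●●●●●●●●●●●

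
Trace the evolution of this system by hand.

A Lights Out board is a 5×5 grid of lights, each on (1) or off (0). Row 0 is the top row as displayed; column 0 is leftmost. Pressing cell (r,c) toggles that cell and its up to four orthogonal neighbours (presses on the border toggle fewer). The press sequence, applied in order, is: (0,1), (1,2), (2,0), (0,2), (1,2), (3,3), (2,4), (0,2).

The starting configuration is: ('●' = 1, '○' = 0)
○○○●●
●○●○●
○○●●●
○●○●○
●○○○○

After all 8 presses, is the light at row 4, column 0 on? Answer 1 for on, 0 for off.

1

step 0: ○○○●●
●○●○●
○○●●●
○●○●○
●○○○○
step 1: ●●●●●
●●●○●
○○●●●
○●○●○
●○○○○
step 2: ●●○●●
●○○●●
○○○●●
○●○●○
●○○○○
step 3: ●●○●●
○○○●●
●●○●●
●●○●○
●○○○○
step 4: ●○●○●
○○●●●
●●○●●
●●○●○
●○○○○
step 5: ●○○○●
○●○○●
●●●●●
●●○●○
●○○○○
step 6: ●○○○●
○●○○●
●●●○●
●●●○●
●○○●○
step 7: ●○○○●
○●○○○
●●●●○
●●●○○
●○○●○
step 8: ●●●●●
○●●○○
●●●●○
●●●○○
●○○●○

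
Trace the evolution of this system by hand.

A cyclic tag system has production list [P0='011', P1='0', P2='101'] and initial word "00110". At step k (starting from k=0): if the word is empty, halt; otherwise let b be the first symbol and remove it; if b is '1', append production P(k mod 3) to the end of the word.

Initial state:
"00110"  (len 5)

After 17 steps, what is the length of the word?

7

t=0: "00110"  (len 5)
t=1: "0110"  (len 4)
t=2: "110"  (len 3)
t=3: "10101"  (len 5)
t=4: "0101011"  (len 7)
t=5: "101011"  (len 6)
t=6: "01011101"  (len 8)
t=7: "1011101"  (len 7)
t=8: "0111010"  (len 7)
t=9: "111010"  (len 6)
t=10: "11010011"  (len 8)
t=11: "10100110"  (len 8)
t=12: "0100110101"  (len 10)
t=13: "100110101"  (len 9)
t=14: "001101010"  (len 9)
t=15: "01101010"  (len 8)
t=16: "1101010"  (len 7)
t=17: "1010100"  (len 7)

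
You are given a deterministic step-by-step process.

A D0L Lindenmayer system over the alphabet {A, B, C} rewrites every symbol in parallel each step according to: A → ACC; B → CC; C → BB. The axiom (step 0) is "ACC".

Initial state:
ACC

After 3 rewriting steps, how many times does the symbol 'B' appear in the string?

k=0  ACC
k=1  ACCBBBB
k=2  ACCBBBBCCCCCCCC
k=3  ACCBBBBCCCCCCCCBBBBBBBBBBBBBBBB

20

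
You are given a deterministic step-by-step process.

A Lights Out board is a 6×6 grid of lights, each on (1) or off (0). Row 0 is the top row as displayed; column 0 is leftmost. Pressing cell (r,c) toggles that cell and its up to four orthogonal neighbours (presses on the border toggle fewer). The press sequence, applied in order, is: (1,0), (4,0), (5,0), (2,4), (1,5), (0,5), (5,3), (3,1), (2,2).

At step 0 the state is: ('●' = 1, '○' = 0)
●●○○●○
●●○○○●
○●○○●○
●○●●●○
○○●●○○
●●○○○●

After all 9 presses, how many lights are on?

16

[0] ●●○○●○
●●○○○●
○●○○●○
●○●●●○
○○●●○○
●●○○○●
[1] ○●○○●○
○○○○○●
●●○○●○
●○●●●○
○○●●○○
●●○○○●
[2] ○●○○●○
○○○○○●
●●○○●○
○○●●●○
●●●●○○
○●○○○●
[3] ○●○○●○
○○○○○●
●●○○●○
○○●●●○
○●●●○○
●○○○○●
[4] ○●○○●○
○○○○●●
●●○●○●
○○●●○○
○●●●○○
●○○○○●
[5] ○●○○●●
○○○○○○
●●○●○○
○○●●○○
○●●●○○
●○○○○●
[6] ○●○○○○
○○○○○●
●●○●○○
○○●●○○
○●●●○○
●○○○○●
[7] ○●○○○○
○○○○○●
●●○●○○
○○●●○○
○●●○○○
●○●●●●
[8] ○●○○○○
○○○○○●
●○○●○○
●●○●○○
○○●○○○
●○●●●●
[9] ○●○○○○
○○●○○●
●●●○○○
●●●●○○
○○●○○○
●○●●●●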